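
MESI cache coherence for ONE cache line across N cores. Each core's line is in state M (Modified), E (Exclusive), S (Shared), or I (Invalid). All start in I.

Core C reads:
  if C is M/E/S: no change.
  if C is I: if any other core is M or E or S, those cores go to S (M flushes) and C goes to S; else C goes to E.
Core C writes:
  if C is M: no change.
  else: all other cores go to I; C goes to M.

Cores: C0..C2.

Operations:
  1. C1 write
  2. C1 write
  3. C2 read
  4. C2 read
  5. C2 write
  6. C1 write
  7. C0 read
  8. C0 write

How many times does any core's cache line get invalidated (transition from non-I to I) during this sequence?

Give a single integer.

Answer: 3

Derivation:
Op 1: C1 write [C1 write: invalidate none -> C1=M] -> [I,M,I] (invalidations this op: 0; running total: 0)
Op 2: C1 write [C1 write: already M (modified), no change] -> [I,M,I] (invalidations this op: 0; running total: 0)
Op 3: C2 read [C2 read from I: others=['C1=M'] -> C2=S, others downsized to S] -> [I,S,S] (invalidations this op: 0; running total: 0)
Op 4: C2 read [C2 read: already in S, no change] -> [I,S,S] (invalidations this op: 0; running total: 0)
Op 5: C2 write [C2 write: invalidate ['C1=S'] -> C2=M] -> [I,I,M] (invalidations this op: 1; running total: 1)
Op 6: C1 write [C1 write: invalidate ['C2=M'] -> C1=M] -> [I,M,I] (invalidations this op: 1; running total: 2)
Op 7: C0 read [C0 read from I: others=['C1=M'] -> C0=S, others downsized to S] -> [S,S,I] (invalidations this op: 0; running total: 2)
Op 8: C0 write [C0 write: invalidate ['C1=S'] -> C0=M] -> [M,I,I] (invalidations this op: 1; running total: 3)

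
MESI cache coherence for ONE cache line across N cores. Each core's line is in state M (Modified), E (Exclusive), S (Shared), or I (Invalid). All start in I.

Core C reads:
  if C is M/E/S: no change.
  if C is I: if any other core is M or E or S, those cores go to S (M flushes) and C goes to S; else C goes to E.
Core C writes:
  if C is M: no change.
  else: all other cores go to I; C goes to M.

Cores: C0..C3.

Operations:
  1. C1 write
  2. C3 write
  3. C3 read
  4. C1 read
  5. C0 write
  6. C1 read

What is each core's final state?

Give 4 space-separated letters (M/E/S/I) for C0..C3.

Answer: S S I I

Derivation:
Op 1: C1 write [C1 write: invalidate none -> C1=M] -> [I,M,I,I]
Op 2: C3 write [C3 write: invalidate ['C1=M'] -> C3=M] -> [I,I,I,M]
Op 3: C3 read [C3 read: already in M, no change] -> [I,I,I,M]
Op 4: C1 read [C1 read from I: others=['C3=M'] -> C1=S, others downsized to S] -> [I,S,I,S]
Op 5: C0 write [C0 write: invalidate ['C1=S', 'C3=S'] -> C0=M] -> [M,I,I,I]
Op 6: C1 read [C1 read from I: others=['C0=M'] -> C1=S, others downsized to S] -> [S,S,I,I]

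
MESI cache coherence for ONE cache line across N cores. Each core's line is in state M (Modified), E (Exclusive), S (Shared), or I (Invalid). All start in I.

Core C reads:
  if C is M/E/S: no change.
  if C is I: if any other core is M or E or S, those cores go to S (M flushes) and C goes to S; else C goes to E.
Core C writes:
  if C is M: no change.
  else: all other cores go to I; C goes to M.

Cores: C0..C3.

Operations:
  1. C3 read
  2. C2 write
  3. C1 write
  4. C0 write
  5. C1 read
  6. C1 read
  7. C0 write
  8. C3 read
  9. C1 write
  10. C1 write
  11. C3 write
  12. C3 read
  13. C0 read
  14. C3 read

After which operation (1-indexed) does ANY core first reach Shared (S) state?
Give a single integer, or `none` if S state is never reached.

Op 1: C3 read [C3 read from I: no other sharers -> C3=E (exclusive)] -> [I,I,I,E]
Op 2: C2 write [C2 write: invalidate ['C3=E'] -> C2=M] -> [I,I,M,I]
Op 3: C1 write [C1 write: invalidate ['C2=M'] -> C1=M] -> [I,M,I,I]
Op 4: C0 write [C0 write: invalidate ['C1=M'] -> C0=M] -> [M,I,I,I]
Op 5: C1 read [C1 read from I: others=['C0=M'] -> C1=S, others downsized to S] -> [S,S,I,I]
  -> First S state at op 5; remaining ops need not be traced.

Answer: 5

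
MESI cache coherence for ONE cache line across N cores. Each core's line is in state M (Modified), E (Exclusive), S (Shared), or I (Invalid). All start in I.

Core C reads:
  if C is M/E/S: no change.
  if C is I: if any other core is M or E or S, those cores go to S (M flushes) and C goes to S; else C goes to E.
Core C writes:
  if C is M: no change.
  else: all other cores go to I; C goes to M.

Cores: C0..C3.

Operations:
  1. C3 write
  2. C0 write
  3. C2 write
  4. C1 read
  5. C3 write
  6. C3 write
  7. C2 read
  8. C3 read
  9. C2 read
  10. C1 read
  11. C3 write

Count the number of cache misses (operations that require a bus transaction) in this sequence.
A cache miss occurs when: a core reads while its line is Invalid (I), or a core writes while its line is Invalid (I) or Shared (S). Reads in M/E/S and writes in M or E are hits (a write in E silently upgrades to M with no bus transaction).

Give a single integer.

Op 1: C3 write [C3 write: invalidate none -> C3=M] -> [I,I,I,M] [MISS #1: write from I]
Op 2: C0 write [C0 write: invalidate ['C3=M'] -> C0=M] -> [M,I,I,I] [MISS #2: write from I]
Op 3: C2 write [C2 write: invalidate ['C0=M'] -> C2=M] -> [I,I,M,I] [MISS #3: write from I]
Op 4: C1 read [C1 read from I: others=['C2=M'] -> C1=S, others downsized to S] -> [I,S,S,I] [MISS #4: read from I]
Op 5: C3 write [C3 write: invalidate ['C1=S', 'C2=S'] -> C3=M] -> [I,I,I,M] [MISS #5: write from I]
Op 6: C3 write [C3 write: already M (modified), no change] -> [I,I,I,M] [hit: write from M]
Op 7: C2 read [C2 read from I: others=['C3=M'] -> C2=S, others downsized to S] -> [I,I,S,S] [MISS #6: read from I]
Op 8: C3 read [C3 read: already in S, no change] -> [I,I,S,S] [hit: read from S]
Op 9: C2 read [C2 read: already in S, no change] -> [I,I,S,S] [hit: read from S]
Op 10: C1 read [C1 read from I: others=['C2=S', 'C3=S'] -> C1=S, others downsized to S] -> [I,S,S,S] [MISS #7: read from I]
Op 11: C3 write [C3 write: invalidate ['C1=S', 'C2=S'] -> C3=M] -> [I,I,I,M] [MISS #8: write from S]

Answer: 8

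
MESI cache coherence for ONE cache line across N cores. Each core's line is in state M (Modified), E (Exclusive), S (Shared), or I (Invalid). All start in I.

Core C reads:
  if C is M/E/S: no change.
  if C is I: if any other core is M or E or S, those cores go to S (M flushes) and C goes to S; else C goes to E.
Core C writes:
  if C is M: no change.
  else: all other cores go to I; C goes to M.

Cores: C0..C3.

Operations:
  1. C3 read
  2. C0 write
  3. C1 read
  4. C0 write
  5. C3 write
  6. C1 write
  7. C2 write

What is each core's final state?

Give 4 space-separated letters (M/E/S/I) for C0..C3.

Answer: I I M I

Derivation:
Op 1: C3 read [C3 read from I: no other sharers -> C3=E (exclusive)] -> [I,I,I,E]
Op 2: C0 write [C0 write: invalidate ['C3=E'] -> C0=M] -> [M,I,I,I]
Op 3: C1 read [C1 read from I: others=['C0=M'] -> C1=S, others downsized to S] -> [S,S,I,I]
Op 4: C0 write [C0 write: invalidate ['C1=S'] -> C0=M] -> [M,I,I,I]
Op 5: C3 write [C3 write: invalidate ['C0=M'] -> C3=M] -> [I,I,I,M]
Op 6: C1 write [C1 write: invalidate ['C3=M'] -> C1=M] -> [I,M,I,I]
Op 7: C2 write [C2 write: invalidate ['C1=M'] -> C2=M] -> [I,I,M,I]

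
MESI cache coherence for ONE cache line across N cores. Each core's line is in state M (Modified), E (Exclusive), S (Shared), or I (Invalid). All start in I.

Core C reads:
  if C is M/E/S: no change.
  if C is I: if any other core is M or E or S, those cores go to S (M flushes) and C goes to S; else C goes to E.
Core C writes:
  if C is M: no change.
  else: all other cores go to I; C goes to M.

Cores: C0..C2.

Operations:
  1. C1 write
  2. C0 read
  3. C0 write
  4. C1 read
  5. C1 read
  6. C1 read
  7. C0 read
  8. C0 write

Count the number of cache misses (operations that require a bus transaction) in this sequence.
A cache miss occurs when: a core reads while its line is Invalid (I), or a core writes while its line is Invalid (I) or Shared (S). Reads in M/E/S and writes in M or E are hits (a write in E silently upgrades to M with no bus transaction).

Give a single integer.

Op 1: C1 write [C1 write: invalidate none -> C1=M] -> [I,M,I] [MISS #1: write from I]
Op 2: C0 read [C0 read from I: others=['C1=M'] -> C0=S, others downsized to S] -> [S,S,I] [MISS #2: read from I]
Op 3: C0 write [C0 write: invalidate ['C1=S'] -> C0=M] -> [M,I,I] [MISS #3: write from S]
Op 4: C1 read [C1 read from I: others=['C0=M'] -> C1=S, others downsized to S] -> [S,S,I] [MISS #4: read from I]
Op 5: C1 read [C1 read: already in S, no change] -> [S,S,I] [hit: read from S]
Op 6: C1 read [C1 read: already in S, no change] -> [S,S,I] [hit: read from S]
Op 7: C0 read [C0 read: already in S, no change] -> [S,S,I] [hit: read from S]
Op 8: C0 write [C0 write: invalidate ['C1=S'] -> C0=M] -> [M,I,I] [MISS #5: write from S]

Answer: 5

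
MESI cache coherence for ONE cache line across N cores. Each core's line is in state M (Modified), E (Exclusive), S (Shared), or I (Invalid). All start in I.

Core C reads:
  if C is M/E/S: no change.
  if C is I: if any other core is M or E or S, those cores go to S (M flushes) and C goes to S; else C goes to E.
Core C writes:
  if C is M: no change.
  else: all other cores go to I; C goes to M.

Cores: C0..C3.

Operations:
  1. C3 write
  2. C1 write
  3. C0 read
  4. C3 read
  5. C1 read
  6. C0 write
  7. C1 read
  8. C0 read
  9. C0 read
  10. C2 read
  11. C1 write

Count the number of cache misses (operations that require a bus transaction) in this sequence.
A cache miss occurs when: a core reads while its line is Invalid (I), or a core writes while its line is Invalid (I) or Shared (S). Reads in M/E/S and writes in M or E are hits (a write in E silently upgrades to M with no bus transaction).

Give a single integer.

Answer: 8

Derivation:
Op 1: C3 write [C3 write: invalidate none -> C3=M] -> [I,I,I,M] [MISS #1: write from I]
Op 2: C1 write [C1 write: invalidate ['C3=M'] -> C1=M] -> [I,M,I,I] [MISS #2: write from I]
Op 3: C0 read [C0 read from I: others=['C1=M'] -> C0=S, others downsized to S] -> [S,S,I,I] [MISS #3: read from I]
Op 4: C3 read [C3 read from I: others=['C0=S', 'C1=S'] -> C3=S, others downsized to S] -> [S,S,I,S] [MISS #4: read from I]
Op 5: C1 read [C1 read: already in S, no change] -> [S,S,I,S] [hit: read from S]
Op 6: C0 write [C0 write: invalidate ['C1=S', 'C3=S'] -> C0=M] -> [M,I,I,I] [MISS #5: write from S]
Op 7: C1 read [C1 read from I: others=['C0=M'] -> C1=S, others downsized to S] -> [S,S,I,I] [MISS #6: read from I]
Op 8: C0 read [C0 read: already in S, no change] -> [S,S,I,I] [hit: read from S]
Op 9: C0 read [C0 read: already in S, no change] -> [S,S,I,I] [hit: read from S]
Op 10: C2 read [C2 read from I: others=['C0=S', 'C1=S'] -> C2=S, others downsized to S] -> [S,S,S,I] [MISS #7: read from I]
Op 11: C1 write [C1 write: invalidate ['C0=S', 'C2=S'] -> C1=M] -> [I,M,I,I] [MISS #8: write from S]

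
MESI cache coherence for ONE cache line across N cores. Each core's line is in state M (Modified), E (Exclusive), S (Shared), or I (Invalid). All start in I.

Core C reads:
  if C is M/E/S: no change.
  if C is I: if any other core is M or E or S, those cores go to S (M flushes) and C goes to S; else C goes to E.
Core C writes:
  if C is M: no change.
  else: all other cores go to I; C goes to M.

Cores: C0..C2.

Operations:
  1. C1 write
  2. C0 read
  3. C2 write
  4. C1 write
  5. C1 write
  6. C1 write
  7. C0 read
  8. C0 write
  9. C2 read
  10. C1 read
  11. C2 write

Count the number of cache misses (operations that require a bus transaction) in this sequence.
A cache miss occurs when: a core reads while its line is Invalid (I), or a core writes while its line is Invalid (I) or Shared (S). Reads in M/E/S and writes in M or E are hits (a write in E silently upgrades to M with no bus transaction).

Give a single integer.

Answer: 9

Derivation:
Op 1: C1 write [C1 write: invalidate none -> C1=M] -> [I,M,I] [MISS #1: write from I]
Op 2: C0 read [C0 read from I: others=['C1=M'] -> C0=S, others downsized to S] -> [S,S,I] [MISS #2: read from I]
Op 3: C2 write [C2 write: invalidate ['C0=S', 'C1=S'] -> C2=M] -> [I,I,M] [MISS #3: write from I]
Op 4: C1 write [C1 write: invalidate ['C2=M'] -> C1=M] -> [I,M,I] [MISS #4: write from I]
Op 5: C1 write [C1 write: already M (modified), no change] -> [I,M,I] [hit: write from M]
Op 6: C1 write [C1 write: already M (modified), no change] -> [I,M,I] [hit: write from M]
Op 7: C0 read [C0 read from I: others=['C1=M'] -> C0=S, others downsized to S] -> [S,S,I] [MISS #5: read from I]
Op 8: C0 write [C0 write: invalidate ['C1=S'] -> C0=M] -> [M,I,I] [MISS #6: write from S]
Op 9: C2 read [C2 read from I: others=['C0=M'] -> C2=S, others downsized to S] -> [S,I,S] [MISS #7: read from I]
Op 10: C1 read [C1 read from I: others=['C0=S', 'C2=S'] -> C1=S, others downsized to S] -> [S,S,S] [MISS #8: read from I]
Op 11: C2 write [C2 write: invalidate ['C0=S', 'C1=S'] -> C2=M] -> [I,I,M] [MISS #9: write from S]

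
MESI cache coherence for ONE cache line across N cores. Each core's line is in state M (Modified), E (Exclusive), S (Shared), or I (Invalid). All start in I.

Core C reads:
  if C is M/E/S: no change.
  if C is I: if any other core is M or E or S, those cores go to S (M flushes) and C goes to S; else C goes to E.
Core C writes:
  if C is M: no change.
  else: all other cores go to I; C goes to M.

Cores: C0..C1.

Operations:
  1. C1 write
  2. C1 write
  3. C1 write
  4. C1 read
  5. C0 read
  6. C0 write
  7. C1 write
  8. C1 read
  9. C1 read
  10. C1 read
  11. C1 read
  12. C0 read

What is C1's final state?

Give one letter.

Op 1: C1 write [C1 write: invalidate none -> C1=M] -> [I,M]
Op 2: C1 write [C1 write: already M (modified), no change] -> [I,M]
Op 3: C1 write [C1 write: already M (modified), no change] -> [I,M]
Op 4: C1 read [C1 read: already in M, no change] -> [I,M]
Op 5: C0 read [C0 read from I: others=['C1=M'] -> C0=S, others downsized to S] -> [S,S]
Op 6: C0 write [C0 write: invalidate ['C1=S'] -> C0=M] -> [M,I]
Op 7: C1 write [C1 write: invalidate ['C0=M'] -> C1=M] -> [I,M]
Op 8: C1 read [C1 read: already in M, no change] -> [I,M]
Op 9: C1 read [C1 read: already in M, no change] -> [I,M]
Op 10: C1 read [C1 read: already in M, no change] -> [I,M]
Op 11: C1 read [C1 read: already in M, no change] -> [I,M]
Op 12: C0 read [C0 read from I: others=['C1=M'] -> C0=S, others downsized to S] -> [S,S]

Answer: S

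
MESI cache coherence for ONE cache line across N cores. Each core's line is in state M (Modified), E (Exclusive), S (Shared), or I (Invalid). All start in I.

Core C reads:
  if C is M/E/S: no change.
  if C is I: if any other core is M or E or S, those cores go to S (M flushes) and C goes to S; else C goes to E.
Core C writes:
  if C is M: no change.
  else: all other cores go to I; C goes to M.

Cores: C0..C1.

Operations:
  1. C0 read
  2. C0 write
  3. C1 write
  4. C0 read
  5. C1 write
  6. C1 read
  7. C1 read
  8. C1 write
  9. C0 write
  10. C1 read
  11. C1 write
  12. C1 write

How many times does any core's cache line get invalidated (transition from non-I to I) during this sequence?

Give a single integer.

Op 1: C0 read [C0 read from I: no other sharers -> C0=E (exclusive)] -> [E,I] (invalidations this op: 0; running total: 0)
Op 2: C0 write [C0 write: invalidate none -> C0=M] -> [M,I] (invalidations this op: 0; running total: 0)
Op 3: C1 write [C1 write: invalidate ['C0=M'] -> C1=M] -> [I,M] (invalidations this op: 1; running total: 1)
Op 4: C0 read [C0 read from I: others=['C1=M'] -> C0=S, others downsized to S] -> [S,S] (invalidations this op: 0; running total: 1)
Op 5: C1 write [C1 write: invalidate ['C0=S'] -> C1=M] -> [I,M] (invalidations this op: 1; running total: 2)
Op 6: C1 read [C1 read: already in M, no change] -> [I,M] (invalidations this op: 0; running total: 2)
Op 7: C1 read [C1 read: already in M, no change] -> [I,M] (invalidations this op: 0; running total: 2)
Op 8: C1 write [C1 write: already M (modified), no change] -> [I,M] (invalidations this op: 0; running total: 2)
Op 9: C0 write [C0 write: invalidate ['C1=M'] -> C0=M] -> [M,I] (invalidations this op: 1; running total: 3)
Op 10: C1 read [C1 read from I: others=['C0=M'] -> C1=S, others downsized to S] -> [S,S] (invalidations this op: 0; running total: 3)
Op 11: C1 write [C1 write: invalidate ['C0=S'] -> C1=M] -> [I,M] (invalidations this op: 1; running total: 4)
Op 12: C1 write [C1 write: already M (modified), no change] -> [I,M] (invalidations this op: 0; running total: 4)

Answer: 4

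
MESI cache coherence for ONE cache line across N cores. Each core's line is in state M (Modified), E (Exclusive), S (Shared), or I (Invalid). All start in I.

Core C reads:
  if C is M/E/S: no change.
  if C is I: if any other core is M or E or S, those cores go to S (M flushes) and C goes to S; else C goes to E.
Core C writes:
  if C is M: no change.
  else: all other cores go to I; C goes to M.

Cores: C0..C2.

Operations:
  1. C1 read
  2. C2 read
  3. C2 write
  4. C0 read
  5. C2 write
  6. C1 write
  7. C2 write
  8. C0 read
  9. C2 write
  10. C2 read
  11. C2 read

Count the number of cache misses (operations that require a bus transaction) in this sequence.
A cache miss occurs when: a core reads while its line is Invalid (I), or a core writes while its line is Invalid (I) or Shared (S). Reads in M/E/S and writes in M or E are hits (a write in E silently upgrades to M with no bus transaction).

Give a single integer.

Op 1: C1 read [C1 read from I: no other sharers -> C1=E (exclusive)] -> [I,E,I] [MISS #1: read from I]
Op 2: C2 read [C2 read from I: others=['C1=E'] -> C2=S, others downsized to S] -> [I,S,S] [MISS #2: read from I]
Op 3: C2 write [C2 write: invalidate ['C1=S'] -> C2=M] -> [I,I,M] [MISS #3: write from S]
Op 4: C0 read [C0 read from I: others=['C2=M'] -> C0=S, others downsized to S] -> [S,I,S] [MISS #4: read from I]
Op 5: C2 write [C2 write: invalidate ['C0=S'] -> C2=M] -> [I,I,M] [MISS #5: write from S]
Op 6: C1 write [C1 write: invalidate ['C2=M'] -> C1=M] -> [I,M,I] [MISS #6: write from I]
Op 7: C2 write [C2 write: invalidate ['C1=M'] -> C2=M] -> [I,I,M] [MISS #7: write from I]
Op 8: C0 read [C0 read from I: others=['C2=M'] -> C0=S, others downsized to S] -> [S,I,S] [MISS #8: read from I]
Op 9: C2 write [C2 write: invalidate ['C0=S'] -> C2=M] -> [I,I,M] [MISS #9: write from S]
Op 10: C2 read [C2 read: already in M, no change] -> [I,I,M] [hit: read from M]
Op 11: C2 read [C2 read: already in M, no change] -> [I,I,M] [hit: read from M]

Answer: 9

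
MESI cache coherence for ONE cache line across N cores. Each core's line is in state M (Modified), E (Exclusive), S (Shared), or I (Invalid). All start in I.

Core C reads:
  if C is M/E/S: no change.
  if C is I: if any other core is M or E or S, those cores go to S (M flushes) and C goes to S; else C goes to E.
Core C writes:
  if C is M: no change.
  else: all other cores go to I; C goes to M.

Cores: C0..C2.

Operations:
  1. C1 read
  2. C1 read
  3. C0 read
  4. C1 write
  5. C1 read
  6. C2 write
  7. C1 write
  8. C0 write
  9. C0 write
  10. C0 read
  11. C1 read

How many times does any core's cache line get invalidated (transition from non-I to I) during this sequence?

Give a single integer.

Op 1: C1 read [C1 read from I: no other sharers -> C1=E (exclusive)] -> [I,E,I] (invalidations this op: 0; running total: 0)
Op 2: C1 read [C1 read: already in E, no change] -> [I,E,I] (invalidations this op: 0; running total: 0)
Op 3: C0 read [C0 read from I: others=['C1=E'] -> C0=S, others downsized to S] -> [S,S,I] (invalidations this op: 0; running total: 0)
Op 4: C1 write [C1 write: invalidate ['C0=S'] -> C1=M] -> [I,M,I] (invalidations this op: 1; running total: 1)
Op 5: C1 read [C1 read: already in M, no change] -> [I,M,I] (invalidations this op: 0; running total: 1)
Op 6: C2 write [C2 write: invalidate ['C1=M'] -> C2=M] -> [I,I,M] (invalidations this op: 1; running total: 2)
Op 7: C1 write [C1 write: invalidate ['C2=M'] -> C1=M] -> [I,M,I] (invalidations this op: 1; running total: 3)
Op 8: C0 write [C0 write: invalidate ['C1=M'] -> C0=M] -> [M,I,I] (invalidations this op: 1; running total: 4)
Op 9: C0 write [C0 write: already M (modified), no change] -> [M,I,I] (invalidations this op: 0; running total: 4)
Op 10: C0 read [C0 read: already in M, no change] -> [M,I,I] (invalidations this op: 0; running total: 4)
Op 11: C1 read [C1 read from I: others=['C0=M'] -> C1=S, others downsized to S] -> [S,S,I] (invalidations this op: 0; running total: 4)

Answer: 4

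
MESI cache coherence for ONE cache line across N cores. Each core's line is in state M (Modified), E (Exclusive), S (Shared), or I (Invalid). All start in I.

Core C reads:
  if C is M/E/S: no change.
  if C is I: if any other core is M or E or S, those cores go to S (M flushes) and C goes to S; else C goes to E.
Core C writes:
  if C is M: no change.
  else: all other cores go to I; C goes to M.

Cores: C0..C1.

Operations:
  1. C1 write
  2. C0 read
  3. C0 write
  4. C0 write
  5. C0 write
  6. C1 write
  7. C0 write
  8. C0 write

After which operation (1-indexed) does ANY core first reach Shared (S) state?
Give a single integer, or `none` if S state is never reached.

Op 1: C1 write [C1 write: invalidate none -> C1=M] -> [I,M]
Op 2: C0 read [C0 read from I: others=['C1=M'] -> C0=S, others downsized to S] -> [S,S]
  -> First S state at op 2; remaining ops need not be traced.

Answer: 2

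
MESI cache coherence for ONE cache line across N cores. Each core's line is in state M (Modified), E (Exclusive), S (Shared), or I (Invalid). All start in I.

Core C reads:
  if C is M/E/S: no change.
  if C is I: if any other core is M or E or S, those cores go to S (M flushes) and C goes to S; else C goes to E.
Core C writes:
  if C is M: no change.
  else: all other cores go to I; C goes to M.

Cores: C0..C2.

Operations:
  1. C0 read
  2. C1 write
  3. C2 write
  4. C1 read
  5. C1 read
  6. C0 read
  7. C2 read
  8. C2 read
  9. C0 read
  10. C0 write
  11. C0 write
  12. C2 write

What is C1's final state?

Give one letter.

Op 1: C0 read [C0 read from I: no other sharers -> C0=E (exclusive)] -> [E,I,I]
Op 2: C1 write [C1 write: invalidate ['C0=E'] -> C1=M] -> [I,M,I]
Op 3: C2 write [C2 write: invalidate ['C1=M'] -> C2=M] -> [I,I,M]
Op 4: C1 read [C1 read from I: others=['C2=M'] -> C1=S, others downsized to S] -> [I,S,S]
Op 5: C1 read [C1 read: already in S, no change] -> [I,S,S]
Op 6: C0 read [C0 read from I: others=['C1=S', 'C2=S'] -> C0=S, others downsized to S] -> [S,S,S]
Op 7: C2 read [C2 read: already in S, no change] -> [S,S,S]
Op 8: C2 read [C2 read: already in S, no change] -> [S,S,S]
Op 9: C0 read [C0 read: already in S, no change] -> [S,S,S]
Op 10: C0 write [C0 write: invalidate ['C1=S', 'C2=S'] -> C0=M] -> [M,I,I]
Op 11: C0 write [C0 write: already M (modified), no change] -> [M,I,I]
Op 12: C2 write [C2 write: invalidate ['C0=M'] -> C2=M] -> [I,I,M]

Answer: I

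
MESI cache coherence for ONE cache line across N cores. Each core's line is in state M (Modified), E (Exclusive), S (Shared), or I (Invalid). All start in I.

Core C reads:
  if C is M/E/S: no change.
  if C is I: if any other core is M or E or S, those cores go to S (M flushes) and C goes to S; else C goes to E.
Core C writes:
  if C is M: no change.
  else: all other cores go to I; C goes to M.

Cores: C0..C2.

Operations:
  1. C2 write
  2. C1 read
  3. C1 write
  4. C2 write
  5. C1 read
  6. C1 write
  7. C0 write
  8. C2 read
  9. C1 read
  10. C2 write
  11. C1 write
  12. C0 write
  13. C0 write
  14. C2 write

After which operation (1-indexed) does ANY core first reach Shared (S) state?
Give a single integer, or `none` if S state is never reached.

Op 1: C2 write [C2 write: invalidate none -> C2=M] -> [I,I,M]
Op 2: C1 read [C1 read from I: others=['C2=M'] -> C1=S, others downsized to S] -> [I,S,S]
  -> First S state at op 2; remaining ops need not be traced.

Answer: 2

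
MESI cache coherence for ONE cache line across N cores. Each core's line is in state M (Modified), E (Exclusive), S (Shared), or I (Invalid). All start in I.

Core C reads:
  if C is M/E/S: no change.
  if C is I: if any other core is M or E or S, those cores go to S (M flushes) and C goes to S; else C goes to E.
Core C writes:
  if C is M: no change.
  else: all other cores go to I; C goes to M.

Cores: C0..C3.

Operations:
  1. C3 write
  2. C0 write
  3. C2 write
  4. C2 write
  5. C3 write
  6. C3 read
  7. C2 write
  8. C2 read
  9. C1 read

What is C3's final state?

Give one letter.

Answer: I

Derivation:
Op 1: C3 write [C3 write: invalidate none -> C3=M] -> [I,I,I,M]
Op 2: C0 write [C0 write: invalidate ['C3=M'] -> C0=M] -> [M,I,I,I]
Op 3: C2 write [C2 write: invalidate ['C0=M'] -> C2=M] -> [I,I,M,I]
Op 4: C2 write [C2 write: already M (modified), no change] -> [I,I,M,I]
Op 5: C3 write [C3 write: invalidate ['C2=M'] -> C3=M] -> [I,I,I,M]
Op 6: C3 read [C3 read: already in M, no change] -> [I,I,I,M]
Op 7: C2 write [C2 write: invalidate ['C3=M'] -> C2=M] -> [I,I,M,I]
Op 8: C2 read [C2 read: already in M, no change] -> [I,I,M,I]
Op 9: C1 read [C1 read from I: others=['C2=M'] -> C1=S, others downsized to S] -> [I,S,S,I]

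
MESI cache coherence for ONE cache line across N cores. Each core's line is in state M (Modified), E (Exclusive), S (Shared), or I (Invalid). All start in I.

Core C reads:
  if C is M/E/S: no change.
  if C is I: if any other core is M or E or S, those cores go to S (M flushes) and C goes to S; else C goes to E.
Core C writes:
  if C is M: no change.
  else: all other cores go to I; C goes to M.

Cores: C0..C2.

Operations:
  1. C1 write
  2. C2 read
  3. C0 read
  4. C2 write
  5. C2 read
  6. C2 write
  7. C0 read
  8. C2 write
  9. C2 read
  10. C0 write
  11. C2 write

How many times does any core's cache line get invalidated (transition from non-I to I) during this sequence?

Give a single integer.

Op 1: C1 write [C1 write: invalidate none -> C1=M] -> [I,M,I] (invalidations this op: 0; running total: 0)
Op 2: C2 read [C2 read from I: others=['C1=M'] -> C2=S, others downsized to S] -> [I,S,S] (invalidations this op: 0; running total: 0)
Op 3: C0 read [C0 read from I: others=['C1=S', 'C2=S'] -> C0=S, others downsized to S] -> [S,S,S] (invalidations this op: 0; running total: 0)
Op 4: C2 write [C2 write: invalidate ['C0=S', 'C1=S'] -> C2=M] -> [I,I,M] (invalidations this op: 2; running total: 2)
Op 5: C2 read [C2 read: already in M, no change] -> [I,I,M] (invalidations this op: 0; running total: 2)
Op 6: C2 write [C2 write: already M (modified), no change] -> [I,I,M] (invalidations this op: 0; running total: 2)
Op 7: C0 read [C0 read from I: others=['C2=M'] -> C0=S, others downsized to S] -> [S,I,S] (invalidations this op: 0; running total: 2)
Op 8: C2 write [C2 write: invalidate ['C0=S'] -> C2=M] -> [I,I,M] (invalidations this op: 1; running total: 3)
Op 9: C2 read [C2 read: already in M, no change] -> [I,I,M] (invalidations this op: 0; running total: 3)
Op 10: C0 write [C0 write: invalidate ['C2=M'] -> C0=M] -> [M,I,I] (invalidations this op: 1; running total: 4)
Op 11: C2 write [C2 write: invalidate ['C0=M'] -> C2=M] -> [I,I,M] (invalidations this op: 1; running total: 5)

Answer: 5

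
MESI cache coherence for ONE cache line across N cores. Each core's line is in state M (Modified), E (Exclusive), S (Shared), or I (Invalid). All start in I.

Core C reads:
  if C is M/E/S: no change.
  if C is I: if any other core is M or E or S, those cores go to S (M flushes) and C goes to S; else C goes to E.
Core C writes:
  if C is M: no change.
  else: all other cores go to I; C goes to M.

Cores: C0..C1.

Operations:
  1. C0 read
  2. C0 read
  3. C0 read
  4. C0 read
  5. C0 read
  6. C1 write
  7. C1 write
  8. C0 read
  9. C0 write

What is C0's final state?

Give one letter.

Answer: M

Derivation:
Op 1: C0 read [C0 read from I: no other sharers -> C0=E (exclusive)] -> [E,I]
Op 2: C0 read [C0 read: already in E, no change] -> [E,I]
Op 3: C0 read [C0 read: already in E, no change] -> [E,I]
Op 4: C0 read [C0 read: already in E, no change] -> [E,I]
Op 5: C0 read [C0 read: already in E, no change] -> [E,I]
Op 6: C1 write [C1 write: invalidate ['C0=E'] -> C1=M] -> [I,M]
Op 7: C1 write [C1 write: already M (modified), no change] -> [I,M]
Op 8: C0 read [C0 read from I: others=['C1=M'] -> C0=S, others downsized to S] -> [S,S]
Op 9: C0 write [C0 write: invalidate ['C1=S'] -> C0=M] -> [M,I]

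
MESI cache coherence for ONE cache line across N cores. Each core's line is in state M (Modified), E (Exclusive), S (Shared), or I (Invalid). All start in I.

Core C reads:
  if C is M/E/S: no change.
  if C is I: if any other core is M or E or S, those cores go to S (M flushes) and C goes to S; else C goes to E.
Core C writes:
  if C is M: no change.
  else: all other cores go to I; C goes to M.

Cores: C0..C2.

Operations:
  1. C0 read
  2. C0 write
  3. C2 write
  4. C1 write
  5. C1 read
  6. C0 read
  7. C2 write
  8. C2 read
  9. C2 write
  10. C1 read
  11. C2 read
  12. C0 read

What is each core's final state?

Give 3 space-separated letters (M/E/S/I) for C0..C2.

Answer: S S S

Derivation:
Op 1: C0 read [C0 read from I: no other sharers -> C0=E (exclusive)] -> [E,I,I]
Op 2: C0 write [C0 write: invalidate none -> C0=M] -> [M,I,I]
Op 3: C2 write [C2 write: invalidate ['C0=M'] -> C2=M] -> [I,I,M]
Op 4: C1 write [C1 write: invalidate ['C2=M'] -> C1=M] -> [I,M,I]
Op 5: C1 read [C1 read: already in M, no change] -> [I,M,I]
Op 6: C0 read [C0 read from I: others=['C1=M'] -> C0=S, others downsized to S] -> [S,S,I]
Op 7: C2 write [C2 write: invalidate ['C0=S', 'C1=S'] -> C2=M] -> [I,I,M]
Op 8: C2 read [C2 read: already in M, no change] -> [I,I,M]
Op 9: C2 write [C2 write: already M (modified), no change] -> [I,I,M]
Op 10: C1 read [C1 read from I: others=['C2=M'] -> C1=S, others downsized to S] -> [I,S,S]
Op 11: C2 read [C2 read: already in S, no change] -> [I,S,S]
Op 12: C0 read [C0 read from I: others=['C1=S', 'C2=S'] -> C0=S, others downsized to S] -> [S,S,S]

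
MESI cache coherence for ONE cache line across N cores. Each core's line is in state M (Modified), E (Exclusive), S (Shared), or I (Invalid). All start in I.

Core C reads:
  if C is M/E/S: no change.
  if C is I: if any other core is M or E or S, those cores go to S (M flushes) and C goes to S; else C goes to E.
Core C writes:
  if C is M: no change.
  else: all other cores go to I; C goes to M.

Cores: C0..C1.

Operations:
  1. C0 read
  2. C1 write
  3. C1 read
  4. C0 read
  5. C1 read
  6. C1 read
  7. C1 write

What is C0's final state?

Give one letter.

Answer: I

Derivation:
Op 1: C0 read [C0 read from I: no other sharers -> C0=E (exclusive)] -> [E,I]
Op 2: C1 write [C1 write: invalidate ['C0=E'] -> C1=M] -> [I,M]
Op 3: C1 read [C1 read: already in M, no change] -> [I,M]
Op 4: C0 read [C0 read from I: others=['C1=M'] -> C0=S, others downsized to S] -> [S,S]
Op 5: C1 read [C1 read: already in S, no change] -> [S,S]
Op 6: C1 read [C1 read: already in S, no change] -> [S,S]
Op 7: C1 write [C1 write: invalidate ['C0=S'] -> C1=M] -> [I,M]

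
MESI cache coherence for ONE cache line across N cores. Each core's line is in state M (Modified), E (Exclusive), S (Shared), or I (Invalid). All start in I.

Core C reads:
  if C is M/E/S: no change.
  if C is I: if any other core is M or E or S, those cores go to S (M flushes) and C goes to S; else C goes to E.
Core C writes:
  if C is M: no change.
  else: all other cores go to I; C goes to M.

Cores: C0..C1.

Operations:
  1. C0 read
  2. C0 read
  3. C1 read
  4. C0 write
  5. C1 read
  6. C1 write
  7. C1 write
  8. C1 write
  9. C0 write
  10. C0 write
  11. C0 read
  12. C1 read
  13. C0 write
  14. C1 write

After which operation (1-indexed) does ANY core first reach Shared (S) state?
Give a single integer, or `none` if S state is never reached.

Op 1: C0 read [C0 read from I: no other sharers -> C0=E (exclusive)] -> [E,I]
Op 2: C0 read [C0 read: already in E, no change] -> [E,I]
Op 3: C1 read [C1 read from I: others=['C0=E'] -> C1=S, others downsized to S] -> [S,S]
  -> First S state at op 3; remaining ops need not be traced.

Answer: 3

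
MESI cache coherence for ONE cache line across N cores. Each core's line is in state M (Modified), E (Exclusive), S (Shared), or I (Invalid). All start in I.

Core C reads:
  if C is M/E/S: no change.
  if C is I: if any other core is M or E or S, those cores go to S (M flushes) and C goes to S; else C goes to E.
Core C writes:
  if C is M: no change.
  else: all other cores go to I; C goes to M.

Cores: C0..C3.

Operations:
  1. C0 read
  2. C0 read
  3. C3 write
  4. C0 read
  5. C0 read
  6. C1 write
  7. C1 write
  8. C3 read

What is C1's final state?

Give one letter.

Op 1: C0 read [C0 read from I: no other sharers -> C0=E (exclusive)] -> [E,I,I,I]
Op 2: C0 read [C0 read: already in E, no change] -> [E,I,I,I]
Op 3: C3 write [C3 write: invalidate ['C0=E'] -> C3=M] -> [I,I,I,M]
Op 4: C0 read [C0 read from I: others=['C3=M'] -> C0=S, others downsized to S] -> [S,I,I,S]
Op 5: C0 read [C0 read: already in S, no change] -> [S,I,I,S]
Op 6: C1 write [C1 write: invalidate ['C0=S', 'C3=S'] -> C1=M] -> [I,M,I,I]
Op 7: C1 write [C1 write: already M (modified), no change] -> [I,M,I,I]
Op 8: C3 read [C3 read from I: others=['C1=M'] -> C3=S, others downsized to S] -> [I,S,I,S]

Answer: S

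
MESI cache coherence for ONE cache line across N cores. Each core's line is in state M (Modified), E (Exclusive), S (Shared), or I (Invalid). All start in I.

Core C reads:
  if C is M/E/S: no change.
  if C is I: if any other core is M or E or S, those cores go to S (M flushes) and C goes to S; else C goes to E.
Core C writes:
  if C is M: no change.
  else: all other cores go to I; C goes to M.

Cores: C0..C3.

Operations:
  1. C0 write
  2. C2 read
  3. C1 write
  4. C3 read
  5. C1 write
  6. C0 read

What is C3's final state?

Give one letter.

Op 1: C0 write [C0 write: invalidate none -> C0=M] -> [M,I,I,I]
Op 2: C2 read [C2 read from I: others=['C0=M'] -> C2=S, others downsized to S] -> [S,I,S,I]
Op 3: C1 write [C1 write: invalidate ['C0=S', 'C2=S'] -> C1=M] -> [I,M,I,I]
Op 4: C3 read [C3 read from I: others=['C1=M'] -> C3=S, others downsized to S] -> [I,S,I,S]
Op 5: C1 write [C1 write: invalidate ['C3=S'] -> C1=M] -> [I,M,I,I]
Op 6: C0 read [C0 read from I: others=['C1=M'] -> C0=S, others downsized to S] -> [S,S,I,I]

Answer: I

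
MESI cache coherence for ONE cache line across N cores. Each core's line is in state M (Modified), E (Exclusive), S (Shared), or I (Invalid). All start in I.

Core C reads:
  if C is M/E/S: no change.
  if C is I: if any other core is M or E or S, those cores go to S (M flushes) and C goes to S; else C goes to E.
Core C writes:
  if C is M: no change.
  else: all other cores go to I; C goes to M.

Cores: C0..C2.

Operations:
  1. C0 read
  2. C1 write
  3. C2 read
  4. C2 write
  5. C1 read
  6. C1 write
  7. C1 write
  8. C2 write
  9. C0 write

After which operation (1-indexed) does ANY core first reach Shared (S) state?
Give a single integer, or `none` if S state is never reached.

Op 1: C0 read [C0 read from I: no other sharers -> C0=E (exclusive)] -> [E,I,I]
Op 2: C1 write [C1 write: invalidate ['C0=E'] -> C1=M] -> [I,M,I]
Op 3: C2 read [C2 read from I: others=['C1=M'] -> C2=S, others downsized to S] -> [I,S,S]
  -> First S state at op 3; remaining ops need not be traced.

Answer: 3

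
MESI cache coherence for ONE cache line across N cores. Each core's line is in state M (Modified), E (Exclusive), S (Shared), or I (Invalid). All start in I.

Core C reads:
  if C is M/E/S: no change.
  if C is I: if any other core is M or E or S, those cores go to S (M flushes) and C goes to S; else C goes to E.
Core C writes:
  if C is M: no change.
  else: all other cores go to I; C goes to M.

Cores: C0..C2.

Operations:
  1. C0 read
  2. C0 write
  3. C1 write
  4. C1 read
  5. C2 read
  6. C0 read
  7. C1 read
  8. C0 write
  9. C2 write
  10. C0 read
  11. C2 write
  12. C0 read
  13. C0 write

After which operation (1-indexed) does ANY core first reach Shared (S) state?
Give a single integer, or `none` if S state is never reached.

Op 1: C0 read [C0 read from I: no other sharers -> C0=E (exclusive)] -> [E,I,I]
Op 2: C0 write [C0 write: invalidate none -> C0=M] -> [M,I,I]
Op 3: C1 write [C1 write: invalidate ['C0=M'] -> C1=M] -> [I,M,I]
Op 4: C1 read [C1 read: already in M, no change] -> [I,M,I]
Op 5: C2 read [C2 read from I: others=['C1=M'] -> C2=S, others downsized to S] -> [I,S,S]
  -> First S state at op 5; remaining ops need not be traced.

Answer: 5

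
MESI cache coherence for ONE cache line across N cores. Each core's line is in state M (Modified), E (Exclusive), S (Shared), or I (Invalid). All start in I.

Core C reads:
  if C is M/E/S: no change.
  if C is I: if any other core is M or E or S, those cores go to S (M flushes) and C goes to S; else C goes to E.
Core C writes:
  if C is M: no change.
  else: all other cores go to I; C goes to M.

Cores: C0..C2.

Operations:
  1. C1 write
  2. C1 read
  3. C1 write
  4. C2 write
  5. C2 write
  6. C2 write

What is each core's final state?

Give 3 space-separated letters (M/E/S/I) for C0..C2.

Answer: I I M

Derivation:
Op 1: C1 write [C1 write: invalidate none -> C1=M] -> [I,M,I]
Op 2: C1 read [C1 read: already in M, no change] -> [I,M,I]
Op 3: C1 write [C1 write: already M (modified), no change] -> [I,M,I]
Op 4: C2 write [C2 write: invalidate ['C1=M'] -> C2=M] -> [I,I,M]
Op 5: C2 write [C2 write: already M (modified), no change] -> [I,I,M]
Op 6: C2 write [C2 write: already M (modified), no change] -> [I,I,M]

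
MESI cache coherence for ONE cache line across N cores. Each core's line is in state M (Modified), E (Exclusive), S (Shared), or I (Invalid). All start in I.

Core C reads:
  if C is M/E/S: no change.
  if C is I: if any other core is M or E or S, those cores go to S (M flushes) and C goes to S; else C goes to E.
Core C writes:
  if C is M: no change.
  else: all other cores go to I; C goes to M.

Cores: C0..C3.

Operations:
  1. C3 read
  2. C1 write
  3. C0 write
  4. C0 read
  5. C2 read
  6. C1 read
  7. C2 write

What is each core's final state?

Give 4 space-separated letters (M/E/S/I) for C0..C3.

Op 1: C3 read [C3 read from I: no other sharers -> C3=E (exclusive)] -> [I,I,I,E]
Op 2: C1 write [C1 write: invalidate ['C3=E'] -> C1=M] -> [I,M,I,I]
Op 3: C0 write [C0 write: invalidate ['C1=M'] -> C0=M] -> [M,I,I,I]
Op 4: C0 read [C0 read: already in M, no change] -> [M,I,I,I]
Op 5: C2 read [C2 read from I: others=['C0=M'] -> C2=S, others downsized to S] -> [S,I,S,I]
Op 6: C1 read [C1 read from I: others=['C0=S', 'C2=S'] -> C1=S, others downsized to S] -> [S,S,S,I]
Op 7: C2 write [C2 write: invalidate ['C0=S', 'C1=S'] -> C2=M] -> [I,I,M,I]

Answer: I I M I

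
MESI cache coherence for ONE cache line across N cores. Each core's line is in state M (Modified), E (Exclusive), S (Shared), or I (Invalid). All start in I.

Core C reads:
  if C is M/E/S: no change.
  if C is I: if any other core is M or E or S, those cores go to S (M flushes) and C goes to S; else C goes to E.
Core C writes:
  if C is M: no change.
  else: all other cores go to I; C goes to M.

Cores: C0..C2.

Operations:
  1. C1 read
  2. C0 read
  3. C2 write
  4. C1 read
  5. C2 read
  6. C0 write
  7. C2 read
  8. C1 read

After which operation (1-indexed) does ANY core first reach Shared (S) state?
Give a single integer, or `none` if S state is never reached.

Answer: 2

Derivation:
Op 1: C1 read [C1 read from I: no other sharers -> C1=E (exclusive)] -> [I,E,I]
Op 2: C0 read [C0 read from I: others=['C1=E'] -> C0=S, others downsized to S] -> [S,S,I]
  -> First S state at op 2; remaining ops need not be traced.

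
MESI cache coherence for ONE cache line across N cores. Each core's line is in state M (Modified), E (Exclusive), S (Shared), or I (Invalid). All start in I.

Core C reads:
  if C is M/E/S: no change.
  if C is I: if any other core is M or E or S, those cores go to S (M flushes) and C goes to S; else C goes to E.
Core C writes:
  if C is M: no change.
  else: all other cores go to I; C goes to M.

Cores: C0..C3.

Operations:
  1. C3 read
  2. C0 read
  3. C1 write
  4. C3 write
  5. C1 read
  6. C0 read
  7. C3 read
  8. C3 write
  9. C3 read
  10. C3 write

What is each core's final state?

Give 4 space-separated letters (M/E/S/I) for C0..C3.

Answer: I I I M

Derivation:
Op 1: C3 read [C3 read from I: no other sharers -> C3=E (exclusive)] -> [I,I,I,E]
Op 2: C0 read [C0 read from I: others=['C3=E'] -> C0=S, others downsized to S] -> [S,I,I,S]
Op 3: C1 write [C1 write: invalidate ['C0=S', 'C3=S'] -> C1=M] -> [I,M,I,I]
Op 4: C3 write [C3 write: invalidate ['C1=M'] -> C3=M] -> [I,I,I,M]
Op 5: C1 read [C1 read from I: others=['C3=M'] -> C1=S, others downsized to S] -> [I,S,I,S]
Op 6: C0 read [C0 read from I: others=['C1=S', 'C3=S'] -> C0=S, others downsized to S] -> [S,S,I,S]
Op 7: C3 read [C3 read: already in S, no change] -> [S,S,I,S]
Op 8: C3 write [C3 write: invalidate ['C0=S', 'C1=S'] -> C3=M] -> [I,I,I,M]
Op 9: C3 read [C3 read: already in M, no change] -> [I,I,I,M]
Op 10: C3 write [C3 write: already M (modified), no change] -> [I,I,I,M]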